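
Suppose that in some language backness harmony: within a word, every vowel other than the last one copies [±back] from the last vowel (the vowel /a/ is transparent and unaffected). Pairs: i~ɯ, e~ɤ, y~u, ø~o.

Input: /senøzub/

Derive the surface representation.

/e/ harmonizes with /u/ ([+back]) → [ɤ]
/ø/ harmonizes with /u/ ([+back]) → [o]

[sɤnozub]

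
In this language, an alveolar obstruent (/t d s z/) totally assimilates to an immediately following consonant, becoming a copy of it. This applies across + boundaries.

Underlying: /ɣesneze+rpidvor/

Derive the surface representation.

/s/ before /n/ → [n] (total assimilation)
/d/ before /v/ → [v] (total assimilation)

[ɣenneze+rpivvor]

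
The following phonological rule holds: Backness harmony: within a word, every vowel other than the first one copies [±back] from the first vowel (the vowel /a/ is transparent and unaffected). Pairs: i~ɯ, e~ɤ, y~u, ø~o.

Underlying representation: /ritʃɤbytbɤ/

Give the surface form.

[ritʃebytbe]

/ɤ/ harmonizes with /i/ ([-back]) → [e]
/ɤ/ harmonizes with /i/ ([-back]) → [e]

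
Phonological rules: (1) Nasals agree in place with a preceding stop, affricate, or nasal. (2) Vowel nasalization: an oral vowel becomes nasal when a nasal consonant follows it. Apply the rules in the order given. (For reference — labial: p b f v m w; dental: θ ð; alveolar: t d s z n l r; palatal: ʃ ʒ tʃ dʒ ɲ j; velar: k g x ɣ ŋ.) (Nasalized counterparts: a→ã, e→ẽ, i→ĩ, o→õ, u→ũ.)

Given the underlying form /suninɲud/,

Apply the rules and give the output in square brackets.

Rule 1: /ɲ/ after /n/ (alveolar) → [n]
After rule 1: suninnud
Rule 2: /u/ before nasal /n/ → [ũ]
Rule 2: /i/ before nasal /n/ → [ĩ]

[sũnĩnnud]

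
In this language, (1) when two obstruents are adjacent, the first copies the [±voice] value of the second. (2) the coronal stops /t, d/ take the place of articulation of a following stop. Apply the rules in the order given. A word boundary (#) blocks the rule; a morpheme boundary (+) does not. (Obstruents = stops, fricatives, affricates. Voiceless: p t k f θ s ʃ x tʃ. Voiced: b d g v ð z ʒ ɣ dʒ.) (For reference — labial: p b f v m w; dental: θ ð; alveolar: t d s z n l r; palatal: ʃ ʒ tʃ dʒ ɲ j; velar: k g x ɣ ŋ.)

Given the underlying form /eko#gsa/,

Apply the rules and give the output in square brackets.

Rule 1: /g/ before /s/ (voiceless) → [k]
After rule 1: eko#ksa
Rule 2: no segment meets the rule's conditions; no change.

[eko#ksa]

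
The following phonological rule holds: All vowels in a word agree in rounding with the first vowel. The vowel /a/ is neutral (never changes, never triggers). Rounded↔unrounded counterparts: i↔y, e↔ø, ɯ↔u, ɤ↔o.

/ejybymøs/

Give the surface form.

/y/ harmonizes with /e/ ([-round]) → [i]
/y/ harmonizes with /e/ ([-round]) → [i]
/ø/ harmonizes with /e/ ([-round]) → [e]

[ejibimes]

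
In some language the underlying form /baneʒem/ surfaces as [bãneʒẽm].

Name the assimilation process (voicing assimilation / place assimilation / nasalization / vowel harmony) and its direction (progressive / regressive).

nasalization, regressive

/a/→[ã] /e/→[ẽ].
Each target copies a feature from the following segment, so the direction is regressive.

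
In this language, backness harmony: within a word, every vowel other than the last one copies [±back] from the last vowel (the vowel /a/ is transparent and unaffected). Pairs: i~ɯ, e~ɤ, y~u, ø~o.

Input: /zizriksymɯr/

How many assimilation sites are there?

/i/ harmonizes with /ɯ/ ([+back]) → [ɯ]
/i/ harmonizes with /ɯ/ ([+back]) → [ɯ]
/y/ harmonizes with /ɯ/ ([+back]) → [u]
3 segments change.

3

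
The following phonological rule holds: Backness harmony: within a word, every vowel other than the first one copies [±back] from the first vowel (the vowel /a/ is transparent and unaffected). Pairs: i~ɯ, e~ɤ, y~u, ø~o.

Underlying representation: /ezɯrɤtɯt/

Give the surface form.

[eziretit]

/ɯ/ harmonizes with /e/ ([-back]) → [i]
/ɤ/ harmonizes with /e/ ([-back]) → [e]
/ɯ/ harmonizes with /e/ ([-back]) → [i]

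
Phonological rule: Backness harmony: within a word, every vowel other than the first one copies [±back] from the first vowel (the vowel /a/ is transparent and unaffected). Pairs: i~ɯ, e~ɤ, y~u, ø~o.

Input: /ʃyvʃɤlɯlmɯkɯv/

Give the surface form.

[ʃyvʃelilmikiv]

/ɤ/ harmonizes with /y/ ([-back]) → [e]
/ɯ/ harmonizes with /y/ ([-back]) → [i]
/ɯ/ harmonizes with /y/ ([-back]) → [i]
/ɯ/ harmonizes with /y/ ([-back]) → [i]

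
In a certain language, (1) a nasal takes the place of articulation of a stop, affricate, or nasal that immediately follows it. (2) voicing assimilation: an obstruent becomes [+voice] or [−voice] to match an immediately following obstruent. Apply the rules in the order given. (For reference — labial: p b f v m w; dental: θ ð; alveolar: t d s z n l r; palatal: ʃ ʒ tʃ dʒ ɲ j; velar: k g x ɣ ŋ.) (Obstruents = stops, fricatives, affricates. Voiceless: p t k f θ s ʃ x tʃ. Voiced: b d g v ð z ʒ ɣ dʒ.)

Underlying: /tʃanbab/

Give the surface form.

Rule 1: /n/ before /b/ (labial) → [m]
After rule 1: tʃambab
Rule 2: no segment meets the rule's conditions; no change.

[tʃambab]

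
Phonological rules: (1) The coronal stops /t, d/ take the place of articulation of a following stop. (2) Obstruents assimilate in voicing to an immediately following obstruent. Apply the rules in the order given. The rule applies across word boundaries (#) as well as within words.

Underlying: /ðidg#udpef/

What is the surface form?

[ðigg#uppef]

Rule 1: /d/ before /g/ (velar) → [g]
Rule 1: /d/ before /p/ (labial) → [b]
After rule 1: ðigg#ubpef
Rule 2: /b/ before /p/ (voiceless) → [p]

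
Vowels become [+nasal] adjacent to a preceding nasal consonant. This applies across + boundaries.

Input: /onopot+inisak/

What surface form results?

/o/ after nasal /n/ → [õ]
/i/ after nasal /n/ → [ĩ]

[onõpot+inĩsak]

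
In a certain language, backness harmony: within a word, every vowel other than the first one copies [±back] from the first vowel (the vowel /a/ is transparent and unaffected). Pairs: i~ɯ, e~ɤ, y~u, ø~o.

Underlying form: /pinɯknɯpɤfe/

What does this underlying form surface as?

[piniknipefe]

/ɯ/ harmonizes with /i/ ([-back]) → [i]
/ɯ/ harmonizes with /i/ ([-back]) → [i]
/ɤ/ harmonizes with /i/ ([-back]) → [e]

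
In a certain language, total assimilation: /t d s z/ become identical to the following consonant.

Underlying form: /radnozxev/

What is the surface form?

[rannoxxev]

/d/ before /n/ → [n] (total assimilation)
/z/ before /x/ → [x] (total assimilation)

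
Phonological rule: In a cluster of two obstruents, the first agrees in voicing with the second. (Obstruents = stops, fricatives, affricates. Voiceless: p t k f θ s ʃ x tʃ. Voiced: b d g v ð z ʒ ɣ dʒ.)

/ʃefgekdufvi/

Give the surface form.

[ʃevgegduvvi]

/f/ before /g/ (voiced) → [v]
/k/ before /d/ (voiced) → [g]
/f/ before /v/ (voiced) → [v]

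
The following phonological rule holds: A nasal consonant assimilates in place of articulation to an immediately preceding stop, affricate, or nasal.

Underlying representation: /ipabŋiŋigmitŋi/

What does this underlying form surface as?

[ipabmiŋigŋitni]

/ŋ/ after /b/ (labial) → [m]
/m/ after /g/ (velar) → [ŋ]
/ŋ/ after /t/ (alveolar) → [n]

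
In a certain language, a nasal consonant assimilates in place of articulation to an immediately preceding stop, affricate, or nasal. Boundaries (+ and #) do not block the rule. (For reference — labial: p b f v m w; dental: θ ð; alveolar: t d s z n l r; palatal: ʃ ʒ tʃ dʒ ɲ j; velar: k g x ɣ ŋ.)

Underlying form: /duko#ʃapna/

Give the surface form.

/n/ after /p/ (labial) → [m]

[duko#ʃapma]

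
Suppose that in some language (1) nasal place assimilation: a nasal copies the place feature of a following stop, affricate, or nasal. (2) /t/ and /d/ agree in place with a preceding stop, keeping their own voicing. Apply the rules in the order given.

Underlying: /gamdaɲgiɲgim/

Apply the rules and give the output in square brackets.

[gandaŋgiŋgim]

Rule 1: /m/ before /d/ (alveolar) → [n]
Rule 1: /ɲ/ before /g/ (velar) → [ŋ]
Rule 1: /ɲ/ before /g/ (velar) → [ŋ]
After rule 1: gandaŋgiŋgim
Rule 2: no segment meets the rule's conditions; no change.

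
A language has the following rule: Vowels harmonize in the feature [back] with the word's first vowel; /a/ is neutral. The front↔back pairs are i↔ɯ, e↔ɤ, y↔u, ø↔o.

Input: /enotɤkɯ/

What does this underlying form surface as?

[enøteki]

/o/ harmonizes with /e/ ([-back]) → [ø]
/ɤ/ harmonizes with /e/ ([-back]) → [e]
/ɯ/ harmonizes with /e/ ([-back]) → [i]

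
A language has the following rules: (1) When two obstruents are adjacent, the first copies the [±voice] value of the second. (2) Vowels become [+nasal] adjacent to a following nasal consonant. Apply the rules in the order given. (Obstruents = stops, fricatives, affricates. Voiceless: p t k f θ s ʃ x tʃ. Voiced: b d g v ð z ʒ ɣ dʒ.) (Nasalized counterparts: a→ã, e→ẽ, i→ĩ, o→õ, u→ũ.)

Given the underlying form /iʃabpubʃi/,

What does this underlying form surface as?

[iʃappupʃi]

Rule 1: /b/ before /p/ (voiceless) → [p]
Rule 1: /b/ before /ʃ/ (voiceless) → [p]
After rule 1: iʃappupʃi
Rule 2: no segment meets the rule's conditions; no change.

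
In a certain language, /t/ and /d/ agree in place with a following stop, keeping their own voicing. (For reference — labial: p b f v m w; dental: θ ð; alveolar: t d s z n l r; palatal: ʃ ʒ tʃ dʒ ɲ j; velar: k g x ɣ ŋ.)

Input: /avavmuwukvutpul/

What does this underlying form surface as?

[avavmuwukvuppul]

/t/ before /p/ (labial) → [p]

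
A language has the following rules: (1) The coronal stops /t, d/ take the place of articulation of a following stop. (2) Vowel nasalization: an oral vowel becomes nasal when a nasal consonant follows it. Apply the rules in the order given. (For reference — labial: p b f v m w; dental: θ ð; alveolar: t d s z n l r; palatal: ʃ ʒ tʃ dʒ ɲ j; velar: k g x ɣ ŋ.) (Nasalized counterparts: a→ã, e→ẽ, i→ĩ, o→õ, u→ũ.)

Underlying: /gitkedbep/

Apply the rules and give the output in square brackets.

Rule 1: /t/ before /k/ (velar) → [k]
Rule 1: /d/ before /b/ (labial) → [b]
After rule 1: gikkebbep
Rule 2: no segment meets the rule's conditions; no change.

[gikkebbep]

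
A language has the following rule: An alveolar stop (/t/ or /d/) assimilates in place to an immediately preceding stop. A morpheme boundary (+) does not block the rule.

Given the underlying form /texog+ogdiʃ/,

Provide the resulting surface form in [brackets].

/d/ after /g/ (velar) → [g]

[texog+oggiʃ]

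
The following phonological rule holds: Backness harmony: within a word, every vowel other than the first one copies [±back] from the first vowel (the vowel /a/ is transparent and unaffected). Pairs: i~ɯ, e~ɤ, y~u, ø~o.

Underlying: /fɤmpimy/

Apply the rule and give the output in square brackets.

[fɤmpɯmu]

/i/ harmonizes with /ɤ/ ([+back]) → [ɯ]
/y/ harmonizes with /ɤ/ ([+back]) → [u]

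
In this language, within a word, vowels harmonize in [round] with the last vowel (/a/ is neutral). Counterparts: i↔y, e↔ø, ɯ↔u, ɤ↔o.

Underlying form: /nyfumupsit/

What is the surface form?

[nifɯmɯpsit]

/y/ harmonizes with /i/ ([-round]) → [i]
/u/ harmonizes with /i/ ([-round]) → [ɯ]
/u/ harmonizes with /i/ ([-round]) → [ɯ]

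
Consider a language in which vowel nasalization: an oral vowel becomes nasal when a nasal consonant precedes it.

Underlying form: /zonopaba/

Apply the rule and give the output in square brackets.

/o/ after nasal /n/ → [õ]

[zonõpaba]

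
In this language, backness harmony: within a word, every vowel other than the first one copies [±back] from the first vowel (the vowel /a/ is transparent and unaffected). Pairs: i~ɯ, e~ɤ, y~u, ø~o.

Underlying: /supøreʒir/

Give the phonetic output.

[suporɤʒɯr]

/ø/ harmonizes with /u/ ([+back]) → [o]
/e/ harmonizes with /u/ ([+back]) → [ɤ]
/i/ harmonizes with /u/ ([+back]) → [ɯ]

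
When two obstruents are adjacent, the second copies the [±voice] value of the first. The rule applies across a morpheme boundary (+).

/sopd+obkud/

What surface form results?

/d/ after /p/ (voiceless) → [t]
/k/ after /b/ (voiced) → [g]

[sopt+obgud]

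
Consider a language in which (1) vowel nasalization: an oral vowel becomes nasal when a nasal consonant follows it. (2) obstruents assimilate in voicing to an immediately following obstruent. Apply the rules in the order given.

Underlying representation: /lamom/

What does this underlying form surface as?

Rule 1: /a/ before nasal /m/ → [ã]
Rule 1: /o/ before nasal /m/ → [õ]
After rule 1: lãmõm
Rule 2: no segment meets the rule's conditions; no change.

[lãmõm]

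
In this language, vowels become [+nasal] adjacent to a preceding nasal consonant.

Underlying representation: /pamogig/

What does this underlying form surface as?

/o/ after nasal /m/ → [õ]

[pamõgig]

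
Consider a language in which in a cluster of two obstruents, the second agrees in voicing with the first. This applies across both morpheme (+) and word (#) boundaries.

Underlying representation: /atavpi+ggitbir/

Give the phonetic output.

[atavbi+ggitpir]

/p/ after /v/ (voiced) → [b]
/b/ after /t/ (voiceless) → [p]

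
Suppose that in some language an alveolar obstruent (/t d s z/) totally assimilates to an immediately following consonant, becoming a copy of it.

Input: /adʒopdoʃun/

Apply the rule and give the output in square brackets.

[adʒopdoʃun]

no segment meets the rule's conditions; no change.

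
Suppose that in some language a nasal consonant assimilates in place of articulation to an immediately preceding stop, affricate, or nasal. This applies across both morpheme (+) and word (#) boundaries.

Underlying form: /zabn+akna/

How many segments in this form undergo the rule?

2

/n/ after /b/ (labial) → [m]
/n/ after /k/ (velar) → [ŋ]
2 segments change.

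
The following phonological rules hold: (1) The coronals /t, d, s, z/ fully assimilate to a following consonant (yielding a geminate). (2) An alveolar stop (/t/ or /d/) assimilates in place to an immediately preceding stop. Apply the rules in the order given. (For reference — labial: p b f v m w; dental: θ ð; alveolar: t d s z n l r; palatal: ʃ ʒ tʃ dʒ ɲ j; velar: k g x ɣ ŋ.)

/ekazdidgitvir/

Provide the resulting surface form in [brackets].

[ekaddiggivvir]

Rule 1: /z/ before /d/ → [d] (total assimilation)
Rule 1: /d/ before /g/ → [g] (total assimilation)
Rule 1: /t/ before /v/ → [v] (total assimilation)
After rule 1: ekaddiggivvir
Rule 2: no segment meets the rule's conditions; no change.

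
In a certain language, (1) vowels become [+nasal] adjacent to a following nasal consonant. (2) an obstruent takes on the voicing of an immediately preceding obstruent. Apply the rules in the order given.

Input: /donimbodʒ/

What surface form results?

[dõnĩmbodʒ]

Rule 1: /o/ before nasal /n/ → [õ]
Rule 1: /i/ before nasal /m/ → [ĩ]
After rule 1: dõnĩmbodʒ
Rule 2: no segment meets the rule's conditions; no change.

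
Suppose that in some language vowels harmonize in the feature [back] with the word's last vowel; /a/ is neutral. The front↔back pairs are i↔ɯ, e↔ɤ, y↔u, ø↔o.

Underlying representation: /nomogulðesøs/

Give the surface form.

/o/ harmonizes with /ø/ ([-back]) → [ø]
/o/ harmonizes with /ø/ ([-back]) → [ø]
/u/ harmonizes with /ø/ ([-back]) → [y]

[nømøgylðesøs]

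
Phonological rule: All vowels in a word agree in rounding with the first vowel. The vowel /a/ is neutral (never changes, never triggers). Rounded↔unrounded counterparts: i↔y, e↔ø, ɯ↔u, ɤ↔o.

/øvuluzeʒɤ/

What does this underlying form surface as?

[øvuluzøʒo]

/e/ harmonizes with /ø/ ([+round]) → [ø]
/ɤ/ harmonizes with /ø/ ([+round]) → [o]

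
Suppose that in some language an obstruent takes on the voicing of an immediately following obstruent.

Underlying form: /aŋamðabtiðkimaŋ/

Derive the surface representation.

/b/ before /t/ (voiceless) → [p]
/ð/ before /k/ (voiceless) → [θ]

[aŋamðaptiθkimaŋ]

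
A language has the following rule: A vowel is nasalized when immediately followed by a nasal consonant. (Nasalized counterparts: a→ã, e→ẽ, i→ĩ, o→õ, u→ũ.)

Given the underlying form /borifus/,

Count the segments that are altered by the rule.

No segment meets the rule's conditions.

0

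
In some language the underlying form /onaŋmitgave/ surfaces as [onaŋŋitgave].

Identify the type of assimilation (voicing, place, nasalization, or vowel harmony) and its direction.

/m/→[ŋ].
Each target copies a feature from the preceding segment, so the direction is progressive.

place assimilation, progressive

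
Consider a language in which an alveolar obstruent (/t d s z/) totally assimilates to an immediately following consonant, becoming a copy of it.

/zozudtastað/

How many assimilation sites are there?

/d/ before /t/ → [t] (total assimilation)
/s/ before /t/ → [t] (total assimilation)
2 segments change.

2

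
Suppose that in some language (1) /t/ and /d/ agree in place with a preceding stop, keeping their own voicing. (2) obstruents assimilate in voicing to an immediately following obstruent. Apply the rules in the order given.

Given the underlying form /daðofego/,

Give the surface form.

Rule 1: no segment meets the rule's conditions; no change.
After rule 1: daðofego
Rule 2: no segment meets the rule's conditions; no change.

[daðofego]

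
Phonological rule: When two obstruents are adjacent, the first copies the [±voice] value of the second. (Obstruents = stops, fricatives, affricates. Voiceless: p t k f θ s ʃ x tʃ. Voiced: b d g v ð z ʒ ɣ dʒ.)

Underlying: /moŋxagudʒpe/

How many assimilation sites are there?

1

/dʒ/ before /p/ (voiceless) → [tʃ]
1 segment changes.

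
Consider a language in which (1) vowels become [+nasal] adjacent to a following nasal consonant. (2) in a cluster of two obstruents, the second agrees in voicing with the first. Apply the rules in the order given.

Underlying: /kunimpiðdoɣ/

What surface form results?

Rule 1: /u/ before nasal /n/ → [ũ]
Rule 1: /i/ before nasal /m/ → [ĩ]
After rule 1: kũnĩmpiðdoɣ
Rule 2: no segment meets the rule's conditions; no change.

[kũnĩmpiðdoɣ]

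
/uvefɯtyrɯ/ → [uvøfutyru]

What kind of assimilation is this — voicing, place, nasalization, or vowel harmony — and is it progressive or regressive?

/e/→[ø] /ɯ/→[u] /ɯ/→[u].
Vowels agree with the first vowel, so the harmony is progressive.

vowel harmony, progressive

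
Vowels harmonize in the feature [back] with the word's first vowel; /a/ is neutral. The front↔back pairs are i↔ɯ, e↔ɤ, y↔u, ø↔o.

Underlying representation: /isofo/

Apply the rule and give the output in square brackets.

[isøfø]

/o/ harmonizes with /i/ ([-back]) → [ø]
/o/ harmonizes with /i/ ([-back]) → [ø]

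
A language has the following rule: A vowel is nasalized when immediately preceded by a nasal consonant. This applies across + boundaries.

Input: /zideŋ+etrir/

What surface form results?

[zideŋ+ẽtrir]

/e/ after nasal /ŋ/ → [ẽ]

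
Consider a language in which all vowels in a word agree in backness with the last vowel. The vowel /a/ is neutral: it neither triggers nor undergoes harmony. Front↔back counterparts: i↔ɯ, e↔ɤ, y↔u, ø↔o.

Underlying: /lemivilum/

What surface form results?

[lɤmɯvɯlum]

/e/ harmonizes with /u/ ([+back]) → [ɤ]
/i/ harmonizes with /u/ ([+back]) → [ɯ]
/i/ harmonizes with /u/ ([+back]) → [ɯ]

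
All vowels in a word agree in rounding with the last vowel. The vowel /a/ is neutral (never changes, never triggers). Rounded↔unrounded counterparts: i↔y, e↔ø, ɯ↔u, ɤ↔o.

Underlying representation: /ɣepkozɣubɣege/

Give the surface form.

[ɣepkɤzɣɯbɣege]

/o/ harmonizes with /e/ ([-round]) → [ɤ]
/u/ harmonizes with /e/ ([-round]) → [ɯ]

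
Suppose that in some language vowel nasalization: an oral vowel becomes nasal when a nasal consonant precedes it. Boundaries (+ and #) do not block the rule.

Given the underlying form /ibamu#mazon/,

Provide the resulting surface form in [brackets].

/u/ after nasal /m/ → [ũ]
/a/ after nasal /m/ → [ã]

[ibamũ#mãzon]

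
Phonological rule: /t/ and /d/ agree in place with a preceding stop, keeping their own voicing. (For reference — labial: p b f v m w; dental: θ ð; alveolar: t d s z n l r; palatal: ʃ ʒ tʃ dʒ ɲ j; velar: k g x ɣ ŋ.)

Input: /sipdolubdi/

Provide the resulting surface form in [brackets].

[sipbolubbi]

/d/ after /p/ (labial) → [b]
/d/ after /b/ (labial) → [b]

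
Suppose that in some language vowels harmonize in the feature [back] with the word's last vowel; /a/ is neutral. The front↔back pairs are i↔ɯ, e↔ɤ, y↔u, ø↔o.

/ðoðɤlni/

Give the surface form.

/o/ harmonizes with /i/ ([-back]) → [ø]
/ɤ/ harmonizes with /i/ ([-back]) → [e]

[ðøðelni]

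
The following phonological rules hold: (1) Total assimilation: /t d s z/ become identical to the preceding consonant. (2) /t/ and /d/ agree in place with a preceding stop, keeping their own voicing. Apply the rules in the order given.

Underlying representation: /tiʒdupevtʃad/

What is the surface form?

Rule 1: /d/ after /ʒ/ → [ʒ] (total assimilation)
After rule 1: tiʒʒupevtʃad
Rule 2: no segment meets the rule's conditions; no change.

[tiʒʒupevtʃad]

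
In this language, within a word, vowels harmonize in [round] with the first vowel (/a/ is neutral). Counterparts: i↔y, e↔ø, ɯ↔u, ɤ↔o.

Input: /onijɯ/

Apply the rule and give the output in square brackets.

[onyju]

/i/ harmonizes with /o/ ([+round]) → [y]
/ɯ/ harmonizes with /o/ ([+round]) → [u]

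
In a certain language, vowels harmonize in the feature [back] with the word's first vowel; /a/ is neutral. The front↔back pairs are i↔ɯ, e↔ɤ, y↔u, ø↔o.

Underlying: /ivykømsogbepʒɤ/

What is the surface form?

[ivykømsøgbepʒe]

/o/ harmonizes with /i/ ([-back]) → [ø]
/ɤ/ harmonizes with /i/ ([-back]) → [e]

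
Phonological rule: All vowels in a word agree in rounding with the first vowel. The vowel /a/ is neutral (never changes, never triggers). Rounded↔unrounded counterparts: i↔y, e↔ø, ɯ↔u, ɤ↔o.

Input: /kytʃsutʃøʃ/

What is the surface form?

no segment meets the rule's conditions; no change.

[kytʃsutʃøʃ]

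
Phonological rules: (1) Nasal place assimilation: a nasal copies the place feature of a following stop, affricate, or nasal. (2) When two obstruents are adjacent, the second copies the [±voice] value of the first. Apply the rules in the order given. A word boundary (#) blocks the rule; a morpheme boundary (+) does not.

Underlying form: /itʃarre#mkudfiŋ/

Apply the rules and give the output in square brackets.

[itʃarre#ŋkudviŋ]

Rule 1: /m/ before /k/ (velar) → [ŋ]
After rule 1: itʃarre#ŋkudfiŋ
Rule 2: /f/ after /d/ (voiced) → [v]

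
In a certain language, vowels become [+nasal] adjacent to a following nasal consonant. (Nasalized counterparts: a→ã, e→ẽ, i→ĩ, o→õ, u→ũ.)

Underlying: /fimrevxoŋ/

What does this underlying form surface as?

[fĩmrevxõŋ]

/i/ before nasal /m/ → [ĩ]
/o/ before nasal /ŋ/ → [õ]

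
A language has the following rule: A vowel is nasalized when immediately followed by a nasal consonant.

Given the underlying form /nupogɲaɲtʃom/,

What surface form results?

[nupogɲãɲtʃõm]

/a/ before nasal /ɲ/ → [ã]
/o/ before nasal /m/ → [õ]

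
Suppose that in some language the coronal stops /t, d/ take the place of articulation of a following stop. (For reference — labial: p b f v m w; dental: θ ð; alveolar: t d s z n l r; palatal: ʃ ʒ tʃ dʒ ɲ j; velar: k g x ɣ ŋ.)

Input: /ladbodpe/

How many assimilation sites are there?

2

/d/ before /b/ (labial) → [b]
/d/ before /p/ (labial) → [b]
2 segments change.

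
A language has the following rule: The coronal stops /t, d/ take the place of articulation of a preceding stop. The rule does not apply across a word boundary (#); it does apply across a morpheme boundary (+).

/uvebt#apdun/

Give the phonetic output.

/t/ after /b/ (labial) → [p]
/d/ after /p/ (labial) → [b]

[uvebp#apbun]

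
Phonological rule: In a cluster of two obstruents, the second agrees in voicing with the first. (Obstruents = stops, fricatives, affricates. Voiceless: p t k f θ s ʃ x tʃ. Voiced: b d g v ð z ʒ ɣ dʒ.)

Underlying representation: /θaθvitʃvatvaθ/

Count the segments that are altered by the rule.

/v/ after /θ/ (voiceless) → [f]
/v/ after /tʃ/ (voiceless) → [f]
/v/ after /t/ (voiceless) → [f]
3 segments change.

3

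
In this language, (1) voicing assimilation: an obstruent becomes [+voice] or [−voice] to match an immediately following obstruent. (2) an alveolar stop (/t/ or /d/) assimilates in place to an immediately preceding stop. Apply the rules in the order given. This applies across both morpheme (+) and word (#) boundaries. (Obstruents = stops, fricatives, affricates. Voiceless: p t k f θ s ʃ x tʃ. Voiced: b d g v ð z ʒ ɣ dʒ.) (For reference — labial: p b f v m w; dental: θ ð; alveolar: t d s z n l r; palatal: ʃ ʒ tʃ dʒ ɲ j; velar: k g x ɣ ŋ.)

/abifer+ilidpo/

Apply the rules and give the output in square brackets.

Rule 1: /d/ before /p/ (voiceless) → [t]
After rule 1: abifer+ilitpo
Rule 2: no segment meets the rule's conditions; no change.

[abifer+ilitpo]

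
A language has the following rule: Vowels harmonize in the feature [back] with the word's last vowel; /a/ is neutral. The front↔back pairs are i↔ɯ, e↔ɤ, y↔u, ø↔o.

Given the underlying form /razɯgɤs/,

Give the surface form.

[razɯgɤs]

no segment meets the rule's conditions; no change.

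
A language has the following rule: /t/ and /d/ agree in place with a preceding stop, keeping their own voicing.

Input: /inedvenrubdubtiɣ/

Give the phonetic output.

[inedvenrubbubpiɣ]

/d/ after /b/ (labial) → [b]
/t/ after /b/ (labial) → [p]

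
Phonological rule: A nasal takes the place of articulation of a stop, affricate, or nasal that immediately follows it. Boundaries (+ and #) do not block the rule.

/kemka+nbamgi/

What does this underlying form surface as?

/m/ before /k/ (velar) → [ŋ]
/n/ before /b/ (labial) → [m]
/m/ before /g/ (velar) → [ŋ]

[keŋka+mbaŋgi]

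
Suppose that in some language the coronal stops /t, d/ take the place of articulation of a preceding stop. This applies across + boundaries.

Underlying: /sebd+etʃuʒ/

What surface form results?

[sebb+etʃuʒ]

/d/ after /b/ (labial) → [b]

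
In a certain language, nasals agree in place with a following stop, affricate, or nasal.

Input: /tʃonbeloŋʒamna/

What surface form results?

[tʃombeloŋʒanna]

/n/ before /b/ (labial) → [m]
/m/ before /n/ (alveolar) → [n]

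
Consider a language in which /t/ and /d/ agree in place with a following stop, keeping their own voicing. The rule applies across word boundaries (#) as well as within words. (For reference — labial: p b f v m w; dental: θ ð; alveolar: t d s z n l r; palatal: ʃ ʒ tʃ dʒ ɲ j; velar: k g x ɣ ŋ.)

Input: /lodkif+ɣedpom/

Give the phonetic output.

[logkif+ɣebpom]

/d/ before /k/ (velar) → [g]
/d/ before /p/ (labial) → [b]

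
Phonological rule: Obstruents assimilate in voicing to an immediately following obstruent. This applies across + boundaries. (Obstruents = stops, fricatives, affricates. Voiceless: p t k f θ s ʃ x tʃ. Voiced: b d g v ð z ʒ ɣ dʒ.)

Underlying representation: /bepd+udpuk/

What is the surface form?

/p/ before /d/ (voiced) → [b]
/d/ before /p/ (voiceless) → [t]

[bebd+utpuk]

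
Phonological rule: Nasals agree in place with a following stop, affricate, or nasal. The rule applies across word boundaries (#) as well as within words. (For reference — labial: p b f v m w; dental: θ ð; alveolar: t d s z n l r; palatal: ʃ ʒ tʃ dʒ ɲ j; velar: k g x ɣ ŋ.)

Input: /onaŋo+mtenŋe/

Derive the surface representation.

/m/ before /t/ (alveolar) → [n]
/n/ before /ŋ/ (velar) → [ŋ]

[onaŋo+nteŋŋe]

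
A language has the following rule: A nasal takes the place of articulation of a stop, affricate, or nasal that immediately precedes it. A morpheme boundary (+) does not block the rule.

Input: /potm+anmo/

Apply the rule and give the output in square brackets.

/m/ after /t/ (alveolar) → [n]
/m/ after /n/ (alveolar) → [n]

[potn+anno]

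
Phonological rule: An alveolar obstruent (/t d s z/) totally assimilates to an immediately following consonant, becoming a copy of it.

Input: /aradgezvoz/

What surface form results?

[araggevvoz]

/d/ before /g/ → [g] (total assimilation)
/z/ before /v/ → [v] (total assimilation)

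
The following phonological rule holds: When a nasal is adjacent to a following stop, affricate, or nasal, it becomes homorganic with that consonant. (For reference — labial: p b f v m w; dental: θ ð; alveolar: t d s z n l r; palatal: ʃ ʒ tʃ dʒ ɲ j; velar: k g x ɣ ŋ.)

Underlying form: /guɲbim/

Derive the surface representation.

/ɲ/ before /b/ (labial) → [m]

[gumbim]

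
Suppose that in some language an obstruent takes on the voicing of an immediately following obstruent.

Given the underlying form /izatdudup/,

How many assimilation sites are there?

/t/ before /d/ (voiced) → [d]
1 segment changes.

1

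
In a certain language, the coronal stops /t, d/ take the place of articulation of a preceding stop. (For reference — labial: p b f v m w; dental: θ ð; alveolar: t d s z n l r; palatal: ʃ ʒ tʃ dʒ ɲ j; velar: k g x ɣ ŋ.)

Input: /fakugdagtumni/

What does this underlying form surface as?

/d/ after /g/ (velar) → [g]
/t/ after /g/ (velar) → [k]

[fakuggagkumni]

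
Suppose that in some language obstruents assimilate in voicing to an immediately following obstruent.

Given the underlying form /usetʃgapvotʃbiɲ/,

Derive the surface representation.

/tʃ/ before /g/ (voiced) → [dʒ]
/p/ before /v/ (voiced) → [b]
/tʃ/ before /b/ (voiced) → [dʒ]

[usedʒgabvodʒbiɲ]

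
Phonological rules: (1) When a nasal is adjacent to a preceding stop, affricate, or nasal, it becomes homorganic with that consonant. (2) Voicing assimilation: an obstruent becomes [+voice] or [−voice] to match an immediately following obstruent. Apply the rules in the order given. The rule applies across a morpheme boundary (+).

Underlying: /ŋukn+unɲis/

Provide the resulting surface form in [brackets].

[ŋukŋ+unnis]

Rule 1: /n/ after /k/ (velar) → [ŋ]
Rule 1: /ɲ/ after /n/ (alveolar) → [n]
After rule 1: ŋukŋ+unnis
Rule 2: no segment meets the rule's conditions; no change.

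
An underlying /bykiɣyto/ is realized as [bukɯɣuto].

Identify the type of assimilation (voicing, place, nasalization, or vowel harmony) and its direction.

vowel harmony, regressive

/y/→[u] /i/→[ɯ] /y/→[u].
Vowels agree with the last vowel, so the harmony is regressive.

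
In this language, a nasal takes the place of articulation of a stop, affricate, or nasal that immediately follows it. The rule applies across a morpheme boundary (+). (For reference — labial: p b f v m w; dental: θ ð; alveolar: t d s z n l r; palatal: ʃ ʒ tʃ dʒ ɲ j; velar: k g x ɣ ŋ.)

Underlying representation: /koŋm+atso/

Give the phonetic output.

/ŋ/ before /m/ (labial) → [m]

[komm+atso]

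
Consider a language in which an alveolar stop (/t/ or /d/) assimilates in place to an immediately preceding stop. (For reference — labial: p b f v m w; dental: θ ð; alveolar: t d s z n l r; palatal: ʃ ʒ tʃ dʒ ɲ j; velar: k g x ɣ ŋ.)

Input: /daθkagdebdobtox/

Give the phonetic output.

/d/ after /g/ (velar) → [g]
/d/ after /b/ (labial) → [b]
/t/ after /b/ (labial) → [p]

[daθkaggebbobpox]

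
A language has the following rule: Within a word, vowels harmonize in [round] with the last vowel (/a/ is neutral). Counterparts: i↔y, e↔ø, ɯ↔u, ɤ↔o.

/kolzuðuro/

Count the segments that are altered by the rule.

No segment meets the rule's conditions.

0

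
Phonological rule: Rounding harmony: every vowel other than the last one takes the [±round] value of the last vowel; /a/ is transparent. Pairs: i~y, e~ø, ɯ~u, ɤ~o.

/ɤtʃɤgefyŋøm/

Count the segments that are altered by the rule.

/ɤ/ harmonizes with /ø/ ([+round]) → [o]
/ɤ/ harmonizes with /ø/ ([+round]) → [o]
/e/ harmonizes with /ø/ ([+round]) → [ø]
3 segments change.

3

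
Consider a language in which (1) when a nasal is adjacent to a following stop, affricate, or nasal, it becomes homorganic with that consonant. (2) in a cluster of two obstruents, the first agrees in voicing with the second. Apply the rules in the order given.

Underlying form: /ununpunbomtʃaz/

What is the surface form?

Rule 1: /n/ before /p/ (labial) → [m]
Rule 1: /n/ before /b/ (labial) → [m]
Rule 1: /m/ before /tʃ/ (palatal) → [ɲ]
After rule 1: unumpumboɲtʃaz
Rule 2: no segment meets the rule's conditions; no change.

[unumpumboɲtʃaz]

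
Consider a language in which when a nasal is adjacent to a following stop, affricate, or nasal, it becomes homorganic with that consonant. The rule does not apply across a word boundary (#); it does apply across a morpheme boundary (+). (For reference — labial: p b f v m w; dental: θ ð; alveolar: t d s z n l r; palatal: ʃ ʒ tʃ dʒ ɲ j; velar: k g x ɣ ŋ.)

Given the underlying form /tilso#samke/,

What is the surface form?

[tilso#saŋke]

/m/ before /k/ (velar) → [ŋ]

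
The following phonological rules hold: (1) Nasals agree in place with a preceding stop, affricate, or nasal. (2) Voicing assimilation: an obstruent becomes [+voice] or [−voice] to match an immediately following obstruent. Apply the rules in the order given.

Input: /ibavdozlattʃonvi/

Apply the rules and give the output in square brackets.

[ibavdozlattʃonvi]

Rule 1: no segment meets the rule's conditions; no change.
After rule 1: ibavdozlattʃonvi
Rule 2: no segment meets the rule's conditions; no change.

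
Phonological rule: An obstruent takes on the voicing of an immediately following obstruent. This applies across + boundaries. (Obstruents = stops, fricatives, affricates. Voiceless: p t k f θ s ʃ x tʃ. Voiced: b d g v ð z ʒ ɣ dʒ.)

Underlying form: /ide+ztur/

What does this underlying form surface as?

/z/ before /t/ (voiceless) → [s]

[ide+stur]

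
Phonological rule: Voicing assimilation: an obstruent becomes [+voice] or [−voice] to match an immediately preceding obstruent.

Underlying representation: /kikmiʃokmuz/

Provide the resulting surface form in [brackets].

no segment meets the rule's conditions; no change.

[kikmiʃokmuz]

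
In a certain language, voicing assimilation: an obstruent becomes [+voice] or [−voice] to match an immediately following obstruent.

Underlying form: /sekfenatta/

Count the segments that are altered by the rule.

0

No segment meets the rule's conditions.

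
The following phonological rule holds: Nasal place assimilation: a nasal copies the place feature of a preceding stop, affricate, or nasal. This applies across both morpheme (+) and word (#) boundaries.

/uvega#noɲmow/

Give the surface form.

[uvega#noɲɲow]

/m/ after /ɲ/ (palatal) → [ɲ]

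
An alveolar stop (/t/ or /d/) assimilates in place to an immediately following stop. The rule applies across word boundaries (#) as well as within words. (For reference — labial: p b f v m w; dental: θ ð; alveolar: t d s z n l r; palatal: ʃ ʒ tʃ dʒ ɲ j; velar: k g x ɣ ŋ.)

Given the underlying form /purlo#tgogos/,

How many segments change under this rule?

/t/ before /g/ (velar) → [k]
1 segment changes.

1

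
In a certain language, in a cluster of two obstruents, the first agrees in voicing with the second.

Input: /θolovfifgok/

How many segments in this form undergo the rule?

2

/v/ before /f/ (voiceless) → [f]
/f/ before /g/ (voiced) → [v]
2 segments change.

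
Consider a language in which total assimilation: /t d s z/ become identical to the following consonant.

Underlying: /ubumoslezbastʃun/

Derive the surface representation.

[ubumollebbatʃtʃun]

/s/ before /l/ → [l] (total assimilation)
/z/ before /b/ → [b] (total assimilation)
/s/ before /tʃ/ → [tʃ] (total assimilation)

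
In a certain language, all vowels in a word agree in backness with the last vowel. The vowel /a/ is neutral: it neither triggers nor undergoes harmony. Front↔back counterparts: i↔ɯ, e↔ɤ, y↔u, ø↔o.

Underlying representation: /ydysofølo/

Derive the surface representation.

/y/ harmonizes with /o/ ([+back]) → [u]
/y/ harmonizes with /o/ ([+back]) → [u]
/ø/ harmonizes with /o/ ([+back]) → [o]

[udusofolo]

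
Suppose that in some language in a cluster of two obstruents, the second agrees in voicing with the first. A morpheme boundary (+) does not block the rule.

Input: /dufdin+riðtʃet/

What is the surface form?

[duftin+riðdʒet]

/d/ after /f/ (voiceless) → [t]
/tʃ/ after /ð/ (voiced) → [dʒ]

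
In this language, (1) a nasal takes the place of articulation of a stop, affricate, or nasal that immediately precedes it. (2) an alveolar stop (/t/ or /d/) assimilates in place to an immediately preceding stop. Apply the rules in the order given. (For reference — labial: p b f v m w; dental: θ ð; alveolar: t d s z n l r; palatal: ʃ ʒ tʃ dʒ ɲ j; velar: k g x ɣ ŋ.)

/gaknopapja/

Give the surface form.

[gakŋopapja]

Rule 1: /n/ after /k/ (velar) → [ŋ]
After rule 1: gakŋopapja
Rule 2: no segment meets the rule's conditions; no change.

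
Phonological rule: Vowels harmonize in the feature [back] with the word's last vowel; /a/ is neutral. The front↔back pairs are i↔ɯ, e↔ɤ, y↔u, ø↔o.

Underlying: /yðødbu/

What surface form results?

/y/ harmonizes with /u/ ([+back]) → [u]
/ø/ harmonizes with /u/ ([+back]) → [o]

[uðodbu]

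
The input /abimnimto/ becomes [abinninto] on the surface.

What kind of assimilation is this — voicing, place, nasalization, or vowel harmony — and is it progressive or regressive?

place assimilation, regressive

/m/→[n] /m/→[n].
Each target copies a feature from the following segment, so the direction is regressive.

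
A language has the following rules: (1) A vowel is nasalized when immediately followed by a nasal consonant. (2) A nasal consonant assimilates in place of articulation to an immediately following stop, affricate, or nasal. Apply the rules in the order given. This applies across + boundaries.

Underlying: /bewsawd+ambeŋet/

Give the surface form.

Rule 1: /a/ before nasal /m/ → [ã]
Rule 1: /e/ before nasal /ŋ/ → [ẽ]
After rule 1: bewsawd+ãmbẽŋet
Rule 2: no segment meets the rule's conditions; no change.

[bewsawd+ãmbẽŋet]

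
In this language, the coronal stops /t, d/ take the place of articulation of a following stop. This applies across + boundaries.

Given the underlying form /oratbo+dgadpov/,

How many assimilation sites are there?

/t/ before /b/ (labial) → [p]
/d/ before /g/ (velar) → [g]
/d/ before /p/ (labial) → [b]
3 segments change.

3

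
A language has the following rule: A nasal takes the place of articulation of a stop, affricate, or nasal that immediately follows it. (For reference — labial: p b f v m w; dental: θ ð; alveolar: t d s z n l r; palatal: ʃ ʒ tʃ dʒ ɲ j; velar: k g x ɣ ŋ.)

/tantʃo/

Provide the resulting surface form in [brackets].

/n/ before /tʃ/ (palatal) → [ɲ]

[taɲtʃo]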